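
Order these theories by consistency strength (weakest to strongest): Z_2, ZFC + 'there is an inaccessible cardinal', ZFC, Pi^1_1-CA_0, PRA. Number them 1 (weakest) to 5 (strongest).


Ordering by consistency strength:
1. PRA
2. Pi^1_1-CA_0
3. Z_2
4. ZFC
5. ZFC + 'there is an inaccessible cardinal'


Z_2=3, ZFC + 'there is an inaccessible cardinal'=5, ZFC=4, Pi^1_1-CA_0=2, PRA=1


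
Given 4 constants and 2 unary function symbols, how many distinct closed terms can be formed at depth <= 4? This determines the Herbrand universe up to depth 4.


Herbrand terms by depth:
Depth 0: 4 constants
Depth 1: 8 new terms (running total: 12)
Depth 2: 16 new terms (running total: 28)
Depth 3: 32 new terms (running total: 60)
Depth 4: 64 new terms (running total: 124)
Total distinct ground terms = 124

124


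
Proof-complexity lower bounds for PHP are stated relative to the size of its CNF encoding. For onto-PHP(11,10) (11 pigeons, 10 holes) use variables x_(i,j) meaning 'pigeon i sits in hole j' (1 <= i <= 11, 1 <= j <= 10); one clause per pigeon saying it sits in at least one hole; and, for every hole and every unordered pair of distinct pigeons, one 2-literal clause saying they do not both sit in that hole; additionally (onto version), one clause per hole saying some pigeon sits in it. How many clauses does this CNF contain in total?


onto-PHP(11,10): 11 pigeons, 10 holes, 11*10 = 110 variables.
- pigeon clauses: one per pigeon -> 11 clauses
- hole clauses: 10 holes * C(11,2) = 10 * 55 -> 550 clauses
- onto clauses: one per hole -> 10 clauses
Total clauses = 11 + 550 + 10 = 571

571


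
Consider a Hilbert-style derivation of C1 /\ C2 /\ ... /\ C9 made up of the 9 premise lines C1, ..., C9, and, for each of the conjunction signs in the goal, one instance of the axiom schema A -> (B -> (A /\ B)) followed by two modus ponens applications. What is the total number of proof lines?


Conjoining 9 premises:
- 9 premise lines
- the goal has 8 conjunction signs; each costs 1 axiom instance + 2 MP = 3 lines: 3 * 8 = 24
Total = 9 + 24 = 33 lines.

33


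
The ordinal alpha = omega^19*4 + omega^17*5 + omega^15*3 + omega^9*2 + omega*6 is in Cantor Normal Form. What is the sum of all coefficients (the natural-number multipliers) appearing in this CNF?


CNF: omega^19*4 + omega^17*5 + omega^15*3 + omega^9*2 + omega*6
Coefficients: 4 + 5 + 3 + 2 + 6 = 20

20


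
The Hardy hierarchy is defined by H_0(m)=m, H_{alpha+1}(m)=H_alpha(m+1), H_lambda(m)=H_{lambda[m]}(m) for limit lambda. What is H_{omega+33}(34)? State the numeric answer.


H_{omega+33}(34):
Unwind the 33 successor steps: H_{omega+33}(34) = H_omega(34+33) = H_omega(67).
H_omega(m) = H_m(m) = m + m = 2m.
Result = 2 * 67 = 134

134


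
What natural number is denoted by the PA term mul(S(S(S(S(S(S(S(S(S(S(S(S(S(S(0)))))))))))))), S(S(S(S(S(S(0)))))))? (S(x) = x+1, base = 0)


mul(S^14(0), S^6(0)):
S^14(0) = 14
S^6(0) = 6
14 * 6 = 84

84


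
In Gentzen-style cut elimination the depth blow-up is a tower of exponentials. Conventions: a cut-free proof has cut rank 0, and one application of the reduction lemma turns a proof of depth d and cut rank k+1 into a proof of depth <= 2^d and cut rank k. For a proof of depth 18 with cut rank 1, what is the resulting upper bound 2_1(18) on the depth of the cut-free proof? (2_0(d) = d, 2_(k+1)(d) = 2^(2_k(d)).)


Each rank reduction sends depth d to at most 2^d; cut rank r needs r reductions.
2_0(18) = 18
2_1(18) = 2^18 = 262144
Cut-free depth bound = 262144

262144


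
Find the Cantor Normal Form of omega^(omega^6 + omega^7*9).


omega^(omega^6 + omega^7*9):
In ordinal addition a term is absorbed by a following term of strictly larger exponent: 6 < 7, so omega^6 + omega^7*9 = omega^7*9.
omega raised to a CNF ordinal is a single CNF term: Result = omega^(omega^7*9)

omega^(omega^7*9)


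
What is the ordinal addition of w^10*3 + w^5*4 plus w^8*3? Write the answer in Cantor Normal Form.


Ordinal addition (w^10*3 + w^5*4) + w^8*3:
alpha's leading term has exponent 10 > beta's exponent 8, so it survives.
alpha's tail term has exponent 5 < beta's exponent 8, so it is absorbed by beta.
In ordinal addition, any term followed by a strictly larger-exponent term is absorbed.
Result = w^10*3 + w^8*3

w^10*3 + w^8*3


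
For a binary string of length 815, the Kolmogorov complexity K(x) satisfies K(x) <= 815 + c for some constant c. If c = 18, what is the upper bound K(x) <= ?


K(x) <= |x| + c = 815 + 18 = 833

833


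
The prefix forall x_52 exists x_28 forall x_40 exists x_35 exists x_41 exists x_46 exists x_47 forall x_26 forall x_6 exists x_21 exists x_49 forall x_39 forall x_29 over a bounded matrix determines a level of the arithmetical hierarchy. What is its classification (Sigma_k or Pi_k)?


Leading quantifier is forall, so the class is Pi.
Number of quantifier blocks = alternations + 1 = 6 + 1 = 7.
Classification: Pi_7

Pi_7


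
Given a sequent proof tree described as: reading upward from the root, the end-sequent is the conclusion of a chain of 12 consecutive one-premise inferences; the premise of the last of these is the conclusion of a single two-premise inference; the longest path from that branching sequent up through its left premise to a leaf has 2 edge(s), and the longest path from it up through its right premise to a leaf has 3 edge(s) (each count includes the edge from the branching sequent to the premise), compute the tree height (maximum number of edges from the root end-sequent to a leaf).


Longest path through the left premise: 2 edges (measured from the branching sequent)
Longest path through the right premise: 3 edges
Height of the subtree rooted at the branching sequent: max(2, 3) = 3
The branching sequent sits 12 edges above the root (the chain of one-premise inferences), so height = 3 + 12 = 15

15


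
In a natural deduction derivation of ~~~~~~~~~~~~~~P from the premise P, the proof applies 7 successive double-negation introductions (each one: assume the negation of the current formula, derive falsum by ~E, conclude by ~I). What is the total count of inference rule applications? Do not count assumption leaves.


Each double-negation introduction (from C infer ~~C) uses 2 inference nodes: one ~E (C and ~C give falsum) and one ~I (discharge ~C).
7 double negations = 7 * 2 = 14 inference nodes.

14


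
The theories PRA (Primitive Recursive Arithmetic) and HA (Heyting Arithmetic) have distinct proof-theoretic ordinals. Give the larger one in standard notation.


Proof-theoretic ordinal of PRA (Primitive Recursive Arithmetic): omega^omega
Proof-theoretic ordinal of HA (Heyting Arithmetic): epsilon_0
Comparing: omega^omega < epsilon_0.
The larger ordinal is epsilon_0 (from HA (Heyting Arithmetic)).

epsilon_0


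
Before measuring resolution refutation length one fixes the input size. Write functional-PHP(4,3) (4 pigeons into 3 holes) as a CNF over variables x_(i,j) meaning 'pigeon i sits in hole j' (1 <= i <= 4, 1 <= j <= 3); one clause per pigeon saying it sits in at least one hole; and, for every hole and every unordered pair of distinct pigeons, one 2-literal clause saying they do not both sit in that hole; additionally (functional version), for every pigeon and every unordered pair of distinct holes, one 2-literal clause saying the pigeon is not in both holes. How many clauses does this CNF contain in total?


functional-PHP(4,3): 4 pigeons, 3 holes, 4*3 = 12 variables.
- pigeon clauses: one per pigeon -> 4 clauses
- hole clauses: 3 holes * C(4,2) = 3 * 6 -> 18 clauses
- functional clauses: 4 pigeons * C(3,2) = 4 * 3 -> 12 clauses
Total clauses = 4 + 18 + 12 = 34

34


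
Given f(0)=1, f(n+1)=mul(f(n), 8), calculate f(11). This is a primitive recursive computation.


f(0) = 1
f(1) = mul(f(0), 8) = mul(1, 8) = 8
f(2) = mul(f(1), 8) = mul(8, 8) = 64
f(3) = mul(f(2), 8) = mul(64, 8) = 512
f(4) = mul(f(3), 8) = mul(512, 8) = 4096
f(5) = mul(f(4), 8) = mul(4096, 8) = 32768
f(6) = mul(f(5), 8) = mul(32768, 8) = 262144
f(7) = mul(f(6), 8) = mul(262144, 8) = 2097152
f(8) = mul(f(7), 8) = mul(2097152, 8) = 16777216
f(9) = mul(f(8), 8) = mul(16777216, 8) = 134217728
f(10) = mul(f(9), 8) = mul(134217728, 8) = 1073741824
f(11) = mul(f(10), 8) = mul(1073741824, 8) = 8589934592


8589934592


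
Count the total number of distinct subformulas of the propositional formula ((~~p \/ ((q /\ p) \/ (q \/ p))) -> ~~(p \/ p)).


Formula: ((~~p \/ ((q /\ p) \/ (q \/ p))) -> ~~(p \/ p))
Subformulas found:
  1. q
  2. p
  3. ~p
  4. ~~p
  5. (p \/ p)
  6. (q /\ p)
  7. (q \/ p)
  8. ~(p \/ p)
  9. ~~(p \/ p)
  10. ((q /\ p) \/ (q \/ p))
  11. (~~p \/ ((q /\ p) \/ (q \/ p)))
  12. ((~~p \/ ((q /\ p) \/ (q \/ p))) -> ~~(p \/ p))
Total distinct subformulas = 12

12


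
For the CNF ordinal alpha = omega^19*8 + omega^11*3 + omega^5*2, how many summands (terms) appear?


CNF: omega^19*8 + omega^11*3 + omega^5*2
Count the summands separated by '+':
  term 1: omega^19*8
  term 2: omega^11*3
  term 3: omega^5*2
Total terms = 3

3


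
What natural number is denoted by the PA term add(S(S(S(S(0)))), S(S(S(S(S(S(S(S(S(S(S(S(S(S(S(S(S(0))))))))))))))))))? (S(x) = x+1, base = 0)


add(S^4(0), S^17(0)):
S^4(0) = 4
S^17(0) = 17
4 + 17 = 21

21


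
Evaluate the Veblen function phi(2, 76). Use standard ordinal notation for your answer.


phi(2, 76):
phi(2, beta) = zeta_beta (the beta-th zeta number, fixed point of epsilon).
phi(2, 76) = zeta_76

zeta_76


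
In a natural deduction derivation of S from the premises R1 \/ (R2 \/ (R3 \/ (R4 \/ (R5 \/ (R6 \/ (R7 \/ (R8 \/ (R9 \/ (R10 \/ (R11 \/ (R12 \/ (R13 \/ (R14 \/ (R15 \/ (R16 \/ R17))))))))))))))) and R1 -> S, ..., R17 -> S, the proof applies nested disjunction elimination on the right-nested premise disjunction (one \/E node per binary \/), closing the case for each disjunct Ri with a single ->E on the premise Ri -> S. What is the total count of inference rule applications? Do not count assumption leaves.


The premise R1 \/ (R2 \/ (R3 \/ (R4 \/ (R5 \/ (R6 \/ (R7 \/ (R8 \/ (R9 \/ (R10 \/ (R11 \/ (R12 \/ (R13 \/ (R14 \/ (R15 \/ (R16 \/ R17))))))))))))))) contains 17 disjuncts, hence 16 binary \/ connectives.
- Each binary \/ is eliminated once: 16 \/E nodes.
- Each of the 17 cases Ri derives S by one ->E with Ri -> S: 17 ->E nodes.
Total = 16 + 17 = 33

33


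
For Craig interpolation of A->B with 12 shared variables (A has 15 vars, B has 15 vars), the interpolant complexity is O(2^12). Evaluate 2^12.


Shared atoms = 12
Craig interpolant size bound = 2^12
= 4096

4096


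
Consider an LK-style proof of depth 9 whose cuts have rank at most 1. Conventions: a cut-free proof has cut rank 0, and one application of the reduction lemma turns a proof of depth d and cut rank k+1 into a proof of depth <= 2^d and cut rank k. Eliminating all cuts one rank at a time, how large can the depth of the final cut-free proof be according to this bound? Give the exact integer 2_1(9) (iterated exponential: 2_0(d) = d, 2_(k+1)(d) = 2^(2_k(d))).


Each rank reduction sends depth d to at most 2^d; cut rank r needs r reductions.
2_0(9) = 9
2_1(9) = 2^9 = 512
Cut-free depth bound = 512

512


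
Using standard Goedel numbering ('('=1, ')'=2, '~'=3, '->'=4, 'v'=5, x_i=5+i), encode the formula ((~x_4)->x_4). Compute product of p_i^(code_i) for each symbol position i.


Formula: ((~x_4)->x_4)
Symbol codes: [1, 1, 3, 9, 2, 4, 9, 2]
Primes: [2, 3, 5, 7, 11, 13, 17, 19]
p_1^1 = 2^1 = 2
p_2^1 = 3^1 = 3
p_3^3 = 5^3 = 125
p_4^9 = 7^9 = 40353607
p_5^2 = 11^2 = 121
p_6^4 = 13^4 = 28561
p_7^9 = 17^9 = 118587876497
p_8^2 = 19^2 = 361
Product = 4477647462334711002605646629250

4477647462334711002605646629250


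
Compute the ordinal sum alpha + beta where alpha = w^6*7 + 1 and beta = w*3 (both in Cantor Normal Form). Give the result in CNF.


Ordinal addition (w^6*7 + 1) + w*3:
alpha's leading term has exponent 6 > beta's exponent 1, so it survives.
alpha's tail term has exponent 0 < beta's exponent 1, so it is absorbed by beta.
In ordinal addition, any term followed by a strictly larger-exponent term is absorbed.
Result = w^6*7 + w*3

w^6*7 + w*3


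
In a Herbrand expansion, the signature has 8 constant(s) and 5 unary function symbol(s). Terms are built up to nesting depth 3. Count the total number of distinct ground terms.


Herbrand terms by depth:
Depth 0: 8 constants
Depth 1: 40 new terms (running total: 48)
Depth 2: 200 new terms (running total: 248)
Depth 3: 1000 new terms (running total: 1248)
Total distinct ground terms = 1248

1248


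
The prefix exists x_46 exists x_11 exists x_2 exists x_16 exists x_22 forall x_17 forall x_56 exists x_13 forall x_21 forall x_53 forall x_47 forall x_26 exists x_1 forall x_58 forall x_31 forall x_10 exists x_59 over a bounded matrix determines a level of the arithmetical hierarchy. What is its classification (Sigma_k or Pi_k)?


Leading quantifier is exists, so the class is Sigma.
Number of quantifier blocks = alternations + 1 = 6 + 1 = 7.
Classification: Sigma_7

Sigma_7


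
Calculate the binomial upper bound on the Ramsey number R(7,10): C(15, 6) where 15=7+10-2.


R(7,10) <= C(7+10-2, 7-1) = C(15, 6)
C(15, 6) = 15! / (6! * 9!)
= 5005

5005


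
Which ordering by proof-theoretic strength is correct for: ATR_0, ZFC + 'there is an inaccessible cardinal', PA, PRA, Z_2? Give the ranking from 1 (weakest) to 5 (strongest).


Ordering by consistency strength:
1. PRA
2. PA
3. ATR_0
4. Z_2
5. ZFC + 'there is an inaccessible cardinal'


ATR_0=3, ZFC + 'there is an inaccessible cardinal'=5, PA=2, PRA=1, Z_2=4


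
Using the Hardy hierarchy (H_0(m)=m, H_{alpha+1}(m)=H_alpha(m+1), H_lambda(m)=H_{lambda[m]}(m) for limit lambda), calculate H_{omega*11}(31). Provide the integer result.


H_{omega*11}(31):
For the Hardy hierarchy, H_{omega*k}(n) = 2^k * n.
2^11 = 2048.
2048 * 31 = 63488

63488


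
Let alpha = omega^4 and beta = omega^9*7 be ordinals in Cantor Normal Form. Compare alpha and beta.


Compare term by term from highest exponent:
alpha = omega^4
beta = omega^9*7
Term 1: alpha has omega^4*1, beta has omega^9*7
Result: alpha < beta

alpha < beta


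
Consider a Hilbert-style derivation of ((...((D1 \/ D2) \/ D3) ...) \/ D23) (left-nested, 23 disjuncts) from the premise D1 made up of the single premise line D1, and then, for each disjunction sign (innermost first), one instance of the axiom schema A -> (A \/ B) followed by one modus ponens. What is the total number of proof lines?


Building the left-nested 23-ary disjunction from D1:
- 1 premise line (D1)
- 23 disjuncts means 22 disjunction signs; each needs 1 axiom instance + 1 MP = 2 lines: 2 * 22 = 44
Total = 1 + 44 = 45 lines.

45


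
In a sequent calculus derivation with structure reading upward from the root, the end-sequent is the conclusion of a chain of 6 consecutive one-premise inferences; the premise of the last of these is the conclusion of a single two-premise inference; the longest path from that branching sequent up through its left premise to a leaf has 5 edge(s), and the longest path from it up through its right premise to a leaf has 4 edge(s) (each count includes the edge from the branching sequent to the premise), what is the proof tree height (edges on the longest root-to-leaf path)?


Longest path through the left premise: 5 edges (measured from the branching sequent)
Longest path through the right premise: 4 edges
Height of the subtree rooted at the branching sequent: max(5, 4) = 5
The branching sequent sits 6 edges above the root (the chain of one-premise inferences), so height = 5 + 6 = 11

11


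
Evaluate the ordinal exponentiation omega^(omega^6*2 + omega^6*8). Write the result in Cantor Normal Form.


omega^(omega^6*2 + omega^6*8):
Both terms of the exponent have the same exponent 6, so they merge: omega^6*2 + omega^6*8 = omega^6*(2+8) = omega^6*10.
omega raised to a CNF ordinal is a single CNF term: Result = omega^(omega^6*10)

omega^(omega^6*10)


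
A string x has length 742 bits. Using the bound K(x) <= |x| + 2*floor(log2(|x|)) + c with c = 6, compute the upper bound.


floor(log2(742)) = 9
2 * 9 = 18
K(x) <= 742 + 18 + 6 = 766

766


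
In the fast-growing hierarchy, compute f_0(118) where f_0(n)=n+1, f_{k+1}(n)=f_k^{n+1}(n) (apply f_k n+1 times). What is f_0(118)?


f_0(118) = 118 + 1 = 119

119


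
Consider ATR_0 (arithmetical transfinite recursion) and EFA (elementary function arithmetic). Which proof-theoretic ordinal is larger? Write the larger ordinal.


Proof-theoretic ordinal of ATR_0 (arithmetical transfinite recursion): Gamma_0
Proof-theoretic ordinal of EFA (elementary function arithmetic): omega^3
Comparing: omega^3 < Gamma_0.
The larger ordinal is Gamma_0 (from ATR_0 (arithmetical transfinite recursion)).

Gamma_0


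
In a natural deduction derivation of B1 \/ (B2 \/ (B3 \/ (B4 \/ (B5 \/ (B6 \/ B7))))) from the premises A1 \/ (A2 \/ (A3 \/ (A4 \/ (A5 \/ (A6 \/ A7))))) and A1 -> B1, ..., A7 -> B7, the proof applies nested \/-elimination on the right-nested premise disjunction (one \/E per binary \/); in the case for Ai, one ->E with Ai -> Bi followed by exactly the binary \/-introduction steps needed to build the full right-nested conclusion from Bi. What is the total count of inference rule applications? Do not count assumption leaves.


Constructive dilemma with 7 branches, all disjunctions right-nested:
- \/E: the premise has 6 binary \/, each eliminated once: 6 nodes.
- ->E: one per case (Ai with Ai -> Bi gives Bi): 7 nodes.
- \/I: in case i < n, Bi needs 1 step to form Bi \/ (B(i+1) \/ ...) and then i-1 steps to prepend B(i-1), ..., B1, i.e. i steps; in case i = n, B7 needs 6 prepend steps.
  \/I total = (1 + 2 + ... + 6) + 6 = 21 + 6 = 27 nodes.
Total = 6 + 7 + 27 = 40

40


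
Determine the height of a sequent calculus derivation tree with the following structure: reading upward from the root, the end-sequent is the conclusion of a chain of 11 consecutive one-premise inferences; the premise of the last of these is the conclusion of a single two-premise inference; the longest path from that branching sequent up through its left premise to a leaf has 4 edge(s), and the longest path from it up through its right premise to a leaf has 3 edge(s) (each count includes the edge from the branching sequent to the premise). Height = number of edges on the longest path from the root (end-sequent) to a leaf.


Longest path through the left premise: 4 edges (measured from the branching sequent)
Longest path through the right premise: 3 edges
Height of the subtree rooted at the branching sequent: max(4, 3) = 4
The branching sequent sits 11 edges above the root (the chain of one-premise inferences), so height = 4 + 11 = 15

15


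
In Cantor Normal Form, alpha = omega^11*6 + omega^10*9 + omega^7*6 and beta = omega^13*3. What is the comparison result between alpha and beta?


Compare term by term from highest exponent:
alpha = omega^11*6 + omega^10*9 + omega^7*6
beta = omega^13*3
Term 1: alpha has omega^11*6, beta has omega^13*3
Term 2: alpha has omega^10*9, beta has omega^0*0
Term 3: alpha has omega^7*6, beta has omega^0*0
Result: alpha < beta

alpha < beta


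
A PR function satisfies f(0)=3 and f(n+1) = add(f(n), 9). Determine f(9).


f(0) = 3
f(1) = add(f(0), 9) = add(3, 9) = 12
f(2) = add(f(1), 9) = add(12, 9) = 21
f(3) = add(f(2), 9) = add(21, 9) = 30
f(4) = add(f(3), 9) = add(30, 9) = 39
f(5) = add(f(4), 9) = add(39, 9) = 48
f(6) = add(f(5), 9) = add(48, 9) = 57
f(7) = add(f(6), 9) = add(57, 9) = 66
f(8) = add(f(7), 9) = add(66, 9) = 75
f(9) = add(f(8), 9) = add(75, 9) = 84


84


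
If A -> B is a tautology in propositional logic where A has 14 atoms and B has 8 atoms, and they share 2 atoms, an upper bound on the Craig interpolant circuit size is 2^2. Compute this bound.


Shared atoms = 2
Craig interpolant size bound = 2^2
= 4

4


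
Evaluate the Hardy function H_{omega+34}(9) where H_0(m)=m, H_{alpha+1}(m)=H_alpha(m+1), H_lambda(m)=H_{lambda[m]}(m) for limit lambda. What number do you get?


H_{omega+34}(9):
Unwind the 34 successor steps: H_{omega+34}(9) = H_omega(9+34) = H_omega(43).
H_omega(m) = H_m(m) = m + m = 2m.
Result = 2 * 43 = 86

86


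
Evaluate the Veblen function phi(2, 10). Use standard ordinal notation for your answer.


phi(2, 10):
phi(2, beta) = zeta_beta (the beta-th zeta number, fixed point of epsilon).
phi(2, 10) = zeta_10

zeta_10


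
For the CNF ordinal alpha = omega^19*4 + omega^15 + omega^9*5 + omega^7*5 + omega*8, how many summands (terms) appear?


CNF: omega^19*4 + omega^15 + omega^9*5 + omega^7*5 + omega*8
Count the summands separated by '+':
  term 1: omega^19*4
  term 2: omega^15
  term 3: omega^9*5
  term 4: omega^7*5
  term 5: omega*8
Total terms = 5

5


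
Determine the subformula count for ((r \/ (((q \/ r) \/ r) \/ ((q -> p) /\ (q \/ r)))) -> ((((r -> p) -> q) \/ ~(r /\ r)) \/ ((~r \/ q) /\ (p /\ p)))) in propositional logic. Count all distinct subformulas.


Formula: ((r \/ (((q \/ r) \/ r) \/ ((q -> p) /\ (q \/ r)))) -> ((((r -> p) -> q) \/ ~(r /\ r)) \/ ((~r \/ q) /\ (p /\ p))))
Subformulas found:
  1. r
  2. q
  3. p
  4. ~r
  5. (q \/ r)
  6. (r /\ r)
  7. (r -> p)
  8. (q -> p)
  9. (p /\ p)
  10. ~(r /\ r)
  11. (~r \/ q)
  12. ((r -> p) -> q)
  13. ((q \/ r) \/ r)
  14. ((q -> p) /\ (q \/ r))
  15. ((~r \/ q) /\ (p /\ p))
  16. (((r -> p) -> q) \/ ~(r /\ r))
  17. (((q \/ r) \/ r) \/ ((q -> p) /\ (q \/ r)))
  18. (r \/ (((q \/ r) \/ r) \/ ((q -> p) /\ (q \/ r))))
  19. ((((r -> p) -> q) \/ ~(r /\ r)) \/ ((~r \/ q) /\ (p /\ p)))
  20. ((r \/ (((q \/ r) \/ r) \/ ((q -> p) /\ (q \/ r)))) -> ((((r -> p) -> q) \/ ~(r /\ r)) \/ ((~r \/ q) /\ (p /\ p))))
Total distinct subformulas = 20

20


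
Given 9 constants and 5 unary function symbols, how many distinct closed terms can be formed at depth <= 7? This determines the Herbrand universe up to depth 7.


Herbrand terms by depth:
Depth 0: 9 constants
Depth 1: 45 new terms (running total: 54)
Depth 2: 225 new terms (running total: 279)
Depth 3: 1125 new terms (running total: 1404)
Depth 4: 5625 new terms (running total: 7029)
Depth 5: 28125 new terms (running total: 35154)
Depth 6: 140625 new terms (running total: 175779)
Depth 7: 703125 new terms (running total: 878904)
Total distinct ground terms = 878904

878904


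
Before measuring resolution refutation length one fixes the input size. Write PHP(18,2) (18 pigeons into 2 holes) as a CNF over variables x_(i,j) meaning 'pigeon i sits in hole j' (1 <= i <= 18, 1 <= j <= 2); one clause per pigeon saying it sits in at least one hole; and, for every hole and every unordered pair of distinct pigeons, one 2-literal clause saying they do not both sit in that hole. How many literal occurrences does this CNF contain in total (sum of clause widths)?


PHP(18,2): 18 pigeons, 2 holes, 18*2 = 36 variables.
- pigeon clauses: one per pigeon -> 18 clauses of width 2 -> 36 literals
- hole clauses: 2 holes * C(18,2) = 2 * 153 -> 306 clauses of width 2 -> 612 literals
Total literal occurrences = 36 + 612 = 648

648


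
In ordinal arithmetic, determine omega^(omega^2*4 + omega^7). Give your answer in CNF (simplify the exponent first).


omega^(omega^2*4 + omega^7):
In ordinal addition a term is absorbed by a following term of strictly larger exponent: 2 < 7, so omega^2*4 + omega^7 = omega^7.
omega raised to a CNF ordinal is a single CNF term: Result = omega^(omega^7)

omega^(omega^7)


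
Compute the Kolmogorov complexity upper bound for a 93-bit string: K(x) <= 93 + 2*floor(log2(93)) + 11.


floor(log2(93)) = 6
2 * 6 = 12
K(x) <= 93 + 12 + 11 = 116

116


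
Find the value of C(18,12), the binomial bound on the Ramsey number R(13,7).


R(13,7) <= C(13+7-2, 13-1) = C(18, 12)
C(18, 12) = 18! / (12! * 6!)
= 18564

18564


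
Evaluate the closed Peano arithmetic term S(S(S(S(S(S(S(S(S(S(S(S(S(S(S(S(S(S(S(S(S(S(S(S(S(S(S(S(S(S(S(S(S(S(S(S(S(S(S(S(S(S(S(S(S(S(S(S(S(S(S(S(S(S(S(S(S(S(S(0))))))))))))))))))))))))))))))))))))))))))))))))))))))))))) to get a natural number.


Counting successors applied to 0:
59 applications of S to 0 = 59

59


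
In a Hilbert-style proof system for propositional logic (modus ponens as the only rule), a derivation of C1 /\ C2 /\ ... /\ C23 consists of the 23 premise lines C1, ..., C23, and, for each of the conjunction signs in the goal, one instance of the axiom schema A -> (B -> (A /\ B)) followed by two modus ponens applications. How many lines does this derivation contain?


Conjoining 23 premises:
- 23 premise lines
- the goal has 22 conjunction signs; each costs 1 axiom instance + 2 MP = 3 lines: 3 * 22 = 66
Total = 23 + 66 = 89 lines.

89


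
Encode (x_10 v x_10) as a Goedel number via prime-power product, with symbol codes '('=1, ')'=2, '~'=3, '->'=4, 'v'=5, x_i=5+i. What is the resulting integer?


Formula: (x_10 v x_10)
Symbol codes: [1, 15, 5, 15, 2]
Primes: [2, 3, 5, 7, 11]
p_1^1 = 2^1 = 2
p_2^15 = 3^15 = 14348907
p_3^5 = 5^5 = 3125
p_4^15 = 7^15 = 4747561509943
p_5^2 = 11^2 = 121
Product = 51517503428357209740131250

51517503428357209740131250


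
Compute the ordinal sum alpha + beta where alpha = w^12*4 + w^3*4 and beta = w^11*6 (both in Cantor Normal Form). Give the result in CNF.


Ordinal addition (w^12*4 + w^3*4) + w^11*6:
alpha's leading term has exponent 12 > beta's exponent 11, so it survives.
alpha's tail term has exponent 3 < beta's exponent 11, so it is absorbed by beta.
In ordinal addition, any term followed by a strictly larger-exponent term is absorbed.
Result = w^12*4 + w^11*6

w^12*4 + w^11*6


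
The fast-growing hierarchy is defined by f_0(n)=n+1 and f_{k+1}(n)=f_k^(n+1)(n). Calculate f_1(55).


f_1(55) = f_0^56(55)
f_0 adds 1 each time, applied 56 times.
f_1(55) = 55 + 56 = 111

111


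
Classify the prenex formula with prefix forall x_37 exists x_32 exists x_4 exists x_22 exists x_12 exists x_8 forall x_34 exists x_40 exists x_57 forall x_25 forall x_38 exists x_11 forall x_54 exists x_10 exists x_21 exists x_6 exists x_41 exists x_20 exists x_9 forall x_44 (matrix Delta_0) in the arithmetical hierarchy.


Leading quantifier is forall, so the class is Pi.
Number of quantifier blocks = alternations + 1 = 8 + 1 = 9.
Classification: Pi_9

Pi_9


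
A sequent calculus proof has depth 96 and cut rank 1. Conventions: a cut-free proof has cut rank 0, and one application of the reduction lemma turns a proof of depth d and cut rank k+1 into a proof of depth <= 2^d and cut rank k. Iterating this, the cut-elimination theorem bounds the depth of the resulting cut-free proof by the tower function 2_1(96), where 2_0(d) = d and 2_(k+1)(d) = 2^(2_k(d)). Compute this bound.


Each rank reduction sends depth d to at most 2^d; cut rank r needs r reductions.
2_0(96) = 96
2_1(96) = 2^96 = 79228162514264337593543950336
Cut-free depth bound = 79228162514264337593543950336

79228162514264337593543950336


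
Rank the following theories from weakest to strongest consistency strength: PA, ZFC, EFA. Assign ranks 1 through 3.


Ordering by consistency strength:
1. EFA
2. PA
3. ZFC


PA=2, ZFC=3, EFA=1


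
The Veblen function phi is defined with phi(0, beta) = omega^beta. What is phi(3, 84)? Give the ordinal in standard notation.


phi(3, 84):
phi(3, beta) = eta_beta (the beta-th eta number, fixed point of zeta).
phi(3, 84) = eta_84

eta_84


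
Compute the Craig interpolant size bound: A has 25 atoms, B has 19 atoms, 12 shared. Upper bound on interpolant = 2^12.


Shared atoms = 12
Craig interpolant size bound = 2^12
= 4096

4096


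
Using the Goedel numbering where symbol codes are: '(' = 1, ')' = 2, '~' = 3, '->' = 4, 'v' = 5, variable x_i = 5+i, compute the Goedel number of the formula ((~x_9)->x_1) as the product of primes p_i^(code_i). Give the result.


Formula: ((~x_9)->x_1)
Symbol codes: [1, 1, 3, 14, 2, 4, 6, 2]
Primes: [2, 3, 5, 7, 11, 13, 17, 19]
p_1^1 = 2^1 = 2
p_2^1 = 3^1 = 3
p_3^3 = 5^3 = 125
p_4^14 = 7^14 = 678223072849
p_5^2 = 11^2 = 121
p_6^4 = 13^4 = 28561
p_7^6 = 17^6 = 24137569
p_8^2 = 19^2 = 361
Product = 15317692021058312196375555240750

15317692021058312196375555240750


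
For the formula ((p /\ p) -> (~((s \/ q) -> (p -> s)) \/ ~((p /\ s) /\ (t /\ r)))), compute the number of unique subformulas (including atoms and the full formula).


Formula: ((p /\ p) -> (~((s \/ q) -> (p -> s)) \/ ~((p /\ s) /\ (t /\ r))))
Subformulas found:
  1. r
  2. q
  3. s
  4. t
  5. p
  6. (p /\ s)
  7. (p -> s)
  8. (t /\ r)
  9. (s \/ q)
  10. (p /\ p)
  11. ((s \/ q) -> (p -> s))
  12. ((p /\ s) /\ (t /\ r))
  13. ~((s \/ q) -> (p -> s))
  14. ~((p /\ s) /\ (t /\ r))
  15. (~((s \/ q) -> (p -> s)) \/ ~((p /\ s) /\ (t /\ r)))
  16. ((p /\ p) -> (~((s \/ q) -> (p -> s)) \/ ~((p /\ s) /\ (t /\ r))))
Total distinct subformulas = 16

16


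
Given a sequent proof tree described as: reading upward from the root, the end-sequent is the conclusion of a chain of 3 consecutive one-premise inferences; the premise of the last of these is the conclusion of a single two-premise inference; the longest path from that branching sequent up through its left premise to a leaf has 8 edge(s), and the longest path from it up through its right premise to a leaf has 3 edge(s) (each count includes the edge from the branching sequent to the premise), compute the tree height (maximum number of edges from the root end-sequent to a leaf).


Longest path through the left premise: 8 edges (measured from the branching sequent)
Longest path through the right premise: 3 edges
Height of the subtree rooted at the branching sequent: max(8, 3) = 8
The branching sequent sits 3 edges above the root (the chain of one-premise inferences), so height = 8 + 3 = 11

11


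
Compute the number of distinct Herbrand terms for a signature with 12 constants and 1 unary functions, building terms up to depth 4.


Herbrand terms by depth:
Depth 0: 12 constants
Depth 1: 12 new terms (running total: 24)
Depth 2: 12 new terms (running total: 36)
Depth 3: 12 new terms (running total: 48)
Depth 4: 12 new terms (running total: 60)
Total distinct ground terms = 60

60


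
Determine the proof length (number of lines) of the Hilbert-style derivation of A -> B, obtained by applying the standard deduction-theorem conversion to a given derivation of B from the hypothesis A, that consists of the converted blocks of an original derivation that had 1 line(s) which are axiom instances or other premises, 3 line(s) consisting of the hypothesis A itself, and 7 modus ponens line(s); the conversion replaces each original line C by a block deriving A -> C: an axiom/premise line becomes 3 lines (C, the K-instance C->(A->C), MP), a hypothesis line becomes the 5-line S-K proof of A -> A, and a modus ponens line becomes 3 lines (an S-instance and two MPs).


Deduction-theorem conversion, block by block:
- 1 axiom/premise lines -> 3 lines each = 3
- 3 hypothesis lines -> 5 lines each (identity proof A->A) = 15
- 7 MP lines -> 3 lines each (S-instance, MP, MP) = 21
Total = 3 + 15 + 21 = 39 lines.

39


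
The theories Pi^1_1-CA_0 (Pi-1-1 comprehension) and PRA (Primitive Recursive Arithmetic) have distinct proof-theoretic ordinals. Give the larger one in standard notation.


Proof-theoretic ordinal of Pi^1_1-CA_0 (Pi-1-1 comprehension): psi_0(Omega_omega)
Proof-theoretic ordinal of PRA (Primitive Recursive Arithmetic): omega^omega
Comparing: omega^omega < psi_0(Omega_omega).
The larger ordinal is psi_0(Omega_omega) (from Pi^1_1-CA_0 (Pi-1-1 comprehension)).

psi_0(Omega_omega)


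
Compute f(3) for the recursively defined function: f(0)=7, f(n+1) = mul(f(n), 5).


f(0) = 7
f(1) = mul(f(0), 5) = mul(7, 5) = 35
f(2) = mul(f(1), 5) = mul(35, 5) = 175
f(3) = mul(f(2), 5) = mul(175, 5) = 875


875


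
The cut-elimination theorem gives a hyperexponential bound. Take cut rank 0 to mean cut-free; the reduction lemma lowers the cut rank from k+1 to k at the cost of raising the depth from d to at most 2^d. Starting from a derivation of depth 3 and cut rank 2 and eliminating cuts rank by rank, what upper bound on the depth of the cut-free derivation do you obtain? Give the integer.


Each rank reduction sends depth d to at most 2^d; cut rank r needs r reductions.
2_0(3) = 3
2_1(3) = 2^3 = 8
2_2(3) = 2^8 = 256
Cut-free depth bound = 256

256


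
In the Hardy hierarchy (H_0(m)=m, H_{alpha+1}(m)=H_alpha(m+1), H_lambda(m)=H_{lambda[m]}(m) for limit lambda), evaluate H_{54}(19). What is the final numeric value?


H_54(19):
For finite ordinals k, H_k(n) = n + k (each successor step adds 1).
H_54(19) = 19 + 54 = 73

73


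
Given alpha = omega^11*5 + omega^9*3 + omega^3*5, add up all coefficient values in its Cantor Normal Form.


CNF: omega^11*5 + omega^9*3 + omega^3*5
Coefficients: 5 + 3 + 5 = 13

13


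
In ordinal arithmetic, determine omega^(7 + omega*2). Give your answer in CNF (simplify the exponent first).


omega^(7 + omega*2):
In ordinal addition a term is absorbed by a following term of strictly larger exponent: 0 < 1, so 7 + omega*2 = omega*2.
omega raised to a CNF ordinal is a single CNF term: Result = omega^(omega*2)

omega^(omega*2)


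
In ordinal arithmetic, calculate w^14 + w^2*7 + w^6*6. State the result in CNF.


Ordinal addition (w^14 + w^2*7) + w^6*6:
alpha's leading term has exponent 14 > beta's exponent 6, so it survives.
alpha's tail term has exponent 2 < beta's exponent 6, so it is absorbed by beta.
In ordinal addition, any term followed by a strictly larger-exponent term is absorbed.
Result = w^14 + w^6*6

w^14 + w^6*6


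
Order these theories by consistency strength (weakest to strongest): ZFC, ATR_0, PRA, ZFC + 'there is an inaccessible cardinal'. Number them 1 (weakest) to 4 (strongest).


Ordering by consistency strength:
1. PRA
2. ATR_0
3. ZFC
4. ZFC + 'there is an inaccessible cardinal'


ZFC=3, ATR_0=2, PRA=1, ZFC + 'there is an inaccessible cardinal'=4


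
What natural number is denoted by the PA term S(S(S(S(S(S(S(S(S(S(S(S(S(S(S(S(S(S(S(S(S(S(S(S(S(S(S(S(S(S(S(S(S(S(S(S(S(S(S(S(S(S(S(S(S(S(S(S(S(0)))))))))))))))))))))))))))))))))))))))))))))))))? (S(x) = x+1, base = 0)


Counting successors applied to 0:
49 applications of S to 0 = 49

49


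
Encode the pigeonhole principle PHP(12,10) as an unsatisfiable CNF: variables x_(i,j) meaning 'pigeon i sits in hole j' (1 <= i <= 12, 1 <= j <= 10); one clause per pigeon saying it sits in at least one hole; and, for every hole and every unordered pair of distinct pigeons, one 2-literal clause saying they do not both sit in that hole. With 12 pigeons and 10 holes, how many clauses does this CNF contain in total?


PHP(12,10): 12 pigeons, 10 holes, 12*10 = 120 variables.
- pigeon clauses: one per pigeon -> 12 clauses
- hole clauses: 10 holes * C(12,2) = 10 * 66 -> 660 clauses
Total clauses = 12 + 660 = 672

672


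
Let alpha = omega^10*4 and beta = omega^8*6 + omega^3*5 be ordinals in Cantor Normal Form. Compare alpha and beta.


Compare term by term from highest exponent:
alpha = omega^10*4
beta = omega^8*6 + omega^3*5
Term 1: alpha has omega^10*4, beta has omega^8*6
Term 2: alpha has omega^0*0, beta has omega^3*5
Result: alpha > beta

alpha > beta


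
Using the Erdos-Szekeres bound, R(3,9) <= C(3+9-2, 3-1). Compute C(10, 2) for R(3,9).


R(3,9) <= C(3+9-2, 3-1) = C(10, 2)
C(10, 2) = 10! / (2! * 8!)
= 45

45


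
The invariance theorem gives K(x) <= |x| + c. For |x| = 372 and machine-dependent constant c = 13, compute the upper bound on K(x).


K(x) <= |x| + c = 372 + 13 = 385

385


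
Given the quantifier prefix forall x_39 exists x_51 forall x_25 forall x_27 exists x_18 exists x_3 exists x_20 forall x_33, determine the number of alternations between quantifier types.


Walk the prefix and count type changes:
  position 1: forall -> exists <-- alternation
  position 2: exists -> forall <-- alternation
  position 3: forall -> forall
  position 4: forall -> exists <-- alternation
  position 5: exists -> exists
  position 6: exists -> exists
  position 7: exists -> forall <-- alternation
Total alternations = 4

4


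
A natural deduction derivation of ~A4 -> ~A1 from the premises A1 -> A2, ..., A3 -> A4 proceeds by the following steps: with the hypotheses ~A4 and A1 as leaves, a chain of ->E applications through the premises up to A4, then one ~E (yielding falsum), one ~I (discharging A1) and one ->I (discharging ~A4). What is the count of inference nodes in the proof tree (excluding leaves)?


From hypothesis A1, 3 ->E steps along the 3 premises yield A4.
~E with hypothesis ~A4 gives falsum (1 node); ~I discharging A1 gives ~A1 (1 node); ->I discharging ~A4 gives the goal (1 node).
Total = 3 + 3 = 6 inference nodes.

6


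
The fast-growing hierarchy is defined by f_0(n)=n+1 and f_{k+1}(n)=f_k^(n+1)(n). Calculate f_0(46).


f_0(46) = 46 + 1 = 47

47


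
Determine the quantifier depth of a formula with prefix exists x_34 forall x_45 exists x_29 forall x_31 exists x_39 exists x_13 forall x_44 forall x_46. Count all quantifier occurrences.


Quantifier prefix has 8 quantifier symbols.
Quantifier depth = 8

8


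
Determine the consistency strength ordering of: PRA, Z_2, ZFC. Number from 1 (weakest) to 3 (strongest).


Ordering by consistency strength:
1. PRA
2. Z_2
3. ZFC


PRA=1, Z_2=2, ZFC=3


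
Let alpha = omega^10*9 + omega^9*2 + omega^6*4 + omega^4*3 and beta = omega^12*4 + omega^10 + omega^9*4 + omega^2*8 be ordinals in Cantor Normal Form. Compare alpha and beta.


Compare term by term from highest exponent:
alpha = omega^10*9 + omega^9*2 + omega^6*4 + omega^4*3
beta = omega^12*4 + omega^10 + omega^9*4 + omega^2*8
Term 1: alpha has omega^10*9, beta has omega^12*4
Term 2: alpha has omega^9*2, beta has omega^10*1
Term 3: alpha has omega^6*4, beta has omega^9*4
Term 4: alpha has omega^4*3, beta has omega^2*8
Result: alpha < beta

alpha < beta


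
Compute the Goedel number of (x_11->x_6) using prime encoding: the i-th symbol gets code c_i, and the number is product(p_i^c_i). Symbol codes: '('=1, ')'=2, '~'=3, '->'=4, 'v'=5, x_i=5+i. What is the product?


Formula: (x_11->x_6)
Symbol codes: [1, 16, 4, 11, 2]
Primes: [2, 3, 5, 7, 11]
p_1^1 = 2^1 = 2
p_2^16 = 3^16 = 43046721
p_3^4 = 5^4 = 625
p_4^11 = 7^11 = 1977326743
p_5^2 = 11^2 = 121
Product = 12874011685553655078750

12874011685553655078750


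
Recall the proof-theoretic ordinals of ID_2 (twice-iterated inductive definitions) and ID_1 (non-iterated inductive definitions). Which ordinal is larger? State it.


Proof-theoretic ordinal of ID_2 (twice-iterated inductive definitions): psi_0(epsilon_{Omega_2+1})
Proof-theoretic ordinal of ID_1 (non-iterated inductive definitions): psi_0(epsilon_{Omega+1})
Comparing: psi_0(epsilon_{Omega+1}) < psi_0(epsilon_{Omega_2+1}).
The larger ordinal is psi_0(epsilon_{Omega_2+1}) (from ID_2 (twice-iterated inductive definitions)).

psi_0(epsilon_{Omega_2+1})


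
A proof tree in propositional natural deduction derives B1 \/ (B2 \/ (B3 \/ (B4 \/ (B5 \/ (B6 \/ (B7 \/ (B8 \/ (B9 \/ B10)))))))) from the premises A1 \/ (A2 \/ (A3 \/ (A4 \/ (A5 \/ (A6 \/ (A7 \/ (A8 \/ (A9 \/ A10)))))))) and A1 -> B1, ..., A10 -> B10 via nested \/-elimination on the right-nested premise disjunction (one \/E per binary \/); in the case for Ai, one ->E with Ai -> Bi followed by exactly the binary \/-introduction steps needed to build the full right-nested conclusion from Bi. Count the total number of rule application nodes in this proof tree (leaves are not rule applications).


Constructive dilemma with 10 branches, all disjunctions right-nested:
- \/E: the premise has 9 binary \/, each eliminated once: 9 nodes.
- ->E: one per case (Ai with Ai -> Bi gives Bi): 10 nodes.
- \/I: in case i < n, Bi needs 1 step to form Bi \/ (B(i+1) \/ ...) and then i-1 steps to prepend B(i-1), ..., B1, i.e. i steps; in case i = n, B10 needs 9 prepend steps.
  \/I total = (1 + 2 + ... + 9) + 9 = 45 + 9 = 54 nodes.
Total = 9 + 10 + 54 = 73

73


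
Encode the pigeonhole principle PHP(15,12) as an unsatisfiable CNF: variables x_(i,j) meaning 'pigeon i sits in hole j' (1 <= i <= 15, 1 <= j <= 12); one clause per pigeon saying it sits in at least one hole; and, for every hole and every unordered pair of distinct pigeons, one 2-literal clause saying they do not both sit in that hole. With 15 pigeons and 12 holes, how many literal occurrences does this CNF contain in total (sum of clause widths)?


PHP(15,12): 15 pigeons, 12 holes, 15*12 = 180 variables.
- pigeon clauses: one per pigeon -> 15 clauses of width 12 -> 180 literals
- hole clauses: 12 holes * C(15,2) = 12 * 105 -> 1260 clauses of width 2 -> 2520 literals
Total literal occurrences = 180 + 2520 = 2700

2700
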